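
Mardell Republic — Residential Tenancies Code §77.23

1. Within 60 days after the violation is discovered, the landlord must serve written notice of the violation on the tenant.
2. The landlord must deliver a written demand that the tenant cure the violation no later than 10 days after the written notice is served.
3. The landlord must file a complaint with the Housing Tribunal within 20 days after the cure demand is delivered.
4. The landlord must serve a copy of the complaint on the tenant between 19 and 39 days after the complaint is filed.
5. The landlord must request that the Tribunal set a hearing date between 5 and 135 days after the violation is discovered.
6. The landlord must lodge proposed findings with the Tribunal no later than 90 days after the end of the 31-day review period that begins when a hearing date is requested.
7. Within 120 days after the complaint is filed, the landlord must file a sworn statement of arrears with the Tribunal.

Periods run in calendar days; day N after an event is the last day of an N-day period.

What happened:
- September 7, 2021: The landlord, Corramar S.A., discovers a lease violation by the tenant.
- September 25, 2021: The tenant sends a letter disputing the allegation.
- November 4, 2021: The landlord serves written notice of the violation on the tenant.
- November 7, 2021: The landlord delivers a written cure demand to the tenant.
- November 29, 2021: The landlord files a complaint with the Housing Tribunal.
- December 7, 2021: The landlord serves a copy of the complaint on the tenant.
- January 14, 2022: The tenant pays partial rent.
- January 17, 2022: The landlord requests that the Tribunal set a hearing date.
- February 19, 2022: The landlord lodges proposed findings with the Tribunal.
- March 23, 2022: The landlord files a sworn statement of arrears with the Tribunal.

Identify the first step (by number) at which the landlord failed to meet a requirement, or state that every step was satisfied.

Step 1: 60 days after September 7, 2021 (when the violation is discovered) is November 6, 2021; done November 4, 2021 — timely.
Step 2: 10 days after November 4, 2021 (when the written notice is served) is November 14, 2021; November 7, 2021 is within that limit.
Step 3: 20 days after November 7, 2021 (when the cure demand is delivered) is November 27, 2021; November 29, 2021 misses that deadline by 2 days.
Later steps need not be reached.

Step 3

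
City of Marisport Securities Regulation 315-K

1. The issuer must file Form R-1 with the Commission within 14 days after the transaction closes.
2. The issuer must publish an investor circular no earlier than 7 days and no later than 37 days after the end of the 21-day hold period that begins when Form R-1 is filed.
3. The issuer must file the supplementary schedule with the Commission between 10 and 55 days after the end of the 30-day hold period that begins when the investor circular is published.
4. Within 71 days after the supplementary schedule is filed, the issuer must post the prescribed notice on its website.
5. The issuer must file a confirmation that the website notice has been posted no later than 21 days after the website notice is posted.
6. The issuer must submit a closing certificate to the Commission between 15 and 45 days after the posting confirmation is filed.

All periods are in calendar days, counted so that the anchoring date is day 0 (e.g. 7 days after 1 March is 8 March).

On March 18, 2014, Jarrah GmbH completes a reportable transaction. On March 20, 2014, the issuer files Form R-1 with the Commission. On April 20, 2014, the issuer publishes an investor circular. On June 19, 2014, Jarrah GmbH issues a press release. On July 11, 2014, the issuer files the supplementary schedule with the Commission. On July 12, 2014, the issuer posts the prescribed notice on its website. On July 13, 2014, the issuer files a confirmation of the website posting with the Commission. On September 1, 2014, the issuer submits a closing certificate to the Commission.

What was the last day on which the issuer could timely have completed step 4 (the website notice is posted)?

Step 4 runs from July 11, 2014, when the supplementary schedule is filed. 71 days after July 11, 2014 is September 20, 2014.

September 20, 2014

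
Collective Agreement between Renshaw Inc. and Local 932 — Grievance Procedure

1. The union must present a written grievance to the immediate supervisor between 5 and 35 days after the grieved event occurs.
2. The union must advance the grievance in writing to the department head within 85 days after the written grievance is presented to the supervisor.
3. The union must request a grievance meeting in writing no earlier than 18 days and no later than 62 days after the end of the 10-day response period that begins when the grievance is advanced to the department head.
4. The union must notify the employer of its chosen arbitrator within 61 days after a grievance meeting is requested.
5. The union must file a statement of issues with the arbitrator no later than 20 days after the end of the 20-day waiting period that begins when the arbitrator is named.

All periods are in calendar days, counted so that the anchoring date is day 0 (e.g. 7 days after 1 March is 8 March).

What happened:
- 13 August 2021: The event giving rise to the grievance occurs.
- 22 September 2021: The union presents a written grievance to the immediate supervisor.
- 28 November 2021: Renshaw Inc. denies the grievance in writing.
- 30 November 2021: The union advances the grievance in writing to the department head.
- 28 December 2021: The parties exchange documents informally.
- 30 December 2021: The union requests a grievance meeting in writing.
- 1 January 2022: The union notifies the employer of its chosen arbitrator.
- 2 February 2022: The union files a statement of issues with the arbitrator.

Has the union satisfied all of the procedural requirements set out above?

Step 1 — 5 and 35 days from 13 August 2021 (when the grieved event occurs) are 18 August 2021 and 17 September 2021 respectively; 22 September 2021 is 5 days past the end of the window.
The procedure was therefore not followed at step 1.

No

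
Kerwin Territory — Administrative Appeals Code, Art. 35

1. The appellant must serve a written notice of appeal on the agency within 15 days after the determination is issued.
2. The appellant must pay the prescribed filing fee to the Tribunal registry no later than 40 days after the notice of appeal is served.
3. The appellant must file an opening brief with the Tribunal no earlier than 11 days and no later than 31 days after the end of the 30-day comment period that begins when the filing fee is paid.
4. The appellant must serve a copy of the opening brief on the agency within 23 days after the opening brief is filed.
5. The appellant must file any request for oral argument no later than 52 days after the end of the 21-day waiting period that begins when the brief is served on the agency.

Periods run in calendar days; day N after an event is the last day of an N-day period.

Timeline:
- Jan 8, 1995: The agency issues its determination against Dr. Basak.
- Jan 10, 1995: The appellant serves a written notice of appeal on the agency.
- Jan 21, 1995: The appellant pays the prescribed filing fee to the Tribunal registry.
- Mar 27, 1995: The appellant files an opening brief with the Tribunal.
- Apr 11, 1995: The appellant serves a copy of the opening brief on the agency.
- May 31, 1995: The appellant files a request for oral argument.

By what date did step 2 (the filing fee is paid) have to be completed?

Step 2 runs from Jan 10, 1995, when the notice of appeal is served. 40 days after Jan 10, 1995 is Feb 19, 1995.

Feb 19, 1995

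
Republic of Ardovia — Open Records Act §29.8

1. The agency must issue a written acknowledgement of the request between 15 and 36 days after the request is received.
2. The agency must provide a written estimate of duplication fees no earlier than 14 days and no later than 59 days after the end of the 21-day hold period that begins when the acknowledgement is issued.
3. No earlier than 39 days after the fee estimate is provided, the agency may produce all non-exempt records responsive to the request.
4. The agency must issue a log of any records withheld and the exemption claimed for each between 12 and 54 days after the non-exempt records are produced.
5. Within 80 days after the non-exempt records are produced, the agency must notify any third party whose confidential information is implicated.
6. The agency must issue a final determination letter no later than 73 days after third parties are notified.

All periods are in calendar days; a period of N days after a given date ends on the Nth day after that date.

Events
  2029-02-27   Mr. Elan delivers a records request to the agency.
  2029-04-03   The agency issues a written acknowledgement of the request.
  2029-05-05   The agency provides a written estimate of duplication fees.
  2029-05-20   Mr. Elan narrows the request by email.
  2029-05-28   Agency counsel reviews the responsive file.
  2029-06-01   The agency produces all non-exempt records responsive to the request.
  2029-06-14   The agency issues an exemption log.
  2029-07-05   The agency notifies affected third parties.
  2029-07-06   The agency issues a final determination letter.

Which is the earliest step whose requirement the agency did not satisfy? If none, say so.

Step 2

(1) the permitted window runs from 2029-02-27 + 15 = 2029-03-14 to 2029-02-27 + 36 = 2029-04-04; done 2029-04-03, which is between those dates.
(2) the permitted window runs from 2029-04-24 + 14 = 2029-05-08 to 2029-04-24 + 59 = 2029-06-22; done 2029-05-05 — 3 days before the window opened.
The analysis stops there.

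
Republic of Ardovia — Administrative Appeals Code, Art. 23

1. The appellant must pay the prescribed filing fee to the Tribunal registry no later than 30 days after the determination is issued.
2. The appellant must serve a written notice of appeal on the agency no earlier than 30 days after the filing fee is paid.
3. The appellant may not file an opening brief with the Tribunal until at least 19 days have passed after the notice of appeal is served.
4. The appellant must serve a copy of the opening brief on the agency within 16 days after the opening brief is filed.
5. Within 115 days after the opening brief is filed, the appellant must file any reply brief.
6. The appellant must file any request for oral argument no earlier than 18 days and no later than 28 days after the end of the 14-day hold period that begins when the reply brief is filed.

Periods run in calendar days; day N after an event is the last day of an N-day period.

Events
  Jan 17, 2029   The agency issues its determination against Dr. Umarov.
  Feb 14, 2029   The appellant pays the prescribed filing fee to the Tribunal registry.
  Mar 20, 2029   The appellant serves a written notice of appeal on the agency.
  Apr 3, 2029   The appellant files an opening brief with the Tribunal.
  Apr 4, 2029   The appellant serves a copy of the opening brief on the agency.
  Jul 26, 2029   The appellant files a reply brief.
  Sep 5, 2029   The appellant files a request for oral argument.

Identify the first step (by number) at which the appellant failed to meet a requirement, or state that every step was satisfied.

Step 1: 30 days after Jan 17, 2029 (when the determination is issued) is Feb 16, 2029; Feb 14, 2029 is within that limit.
Step 2: the earliest permitted date is 30 days after Feb 14, 2029 (when the filing fee is paid), i.e. Mar 16, 2029; Mar 20, 2029 is on or after that date.
Step 3: the earliest permitted date is 19 days after Mar 20, 2029 (when the notice of appeal is served), i.e. Apr 8, 2029; done Apr 3, 2029 — 5 days too early.

Step 3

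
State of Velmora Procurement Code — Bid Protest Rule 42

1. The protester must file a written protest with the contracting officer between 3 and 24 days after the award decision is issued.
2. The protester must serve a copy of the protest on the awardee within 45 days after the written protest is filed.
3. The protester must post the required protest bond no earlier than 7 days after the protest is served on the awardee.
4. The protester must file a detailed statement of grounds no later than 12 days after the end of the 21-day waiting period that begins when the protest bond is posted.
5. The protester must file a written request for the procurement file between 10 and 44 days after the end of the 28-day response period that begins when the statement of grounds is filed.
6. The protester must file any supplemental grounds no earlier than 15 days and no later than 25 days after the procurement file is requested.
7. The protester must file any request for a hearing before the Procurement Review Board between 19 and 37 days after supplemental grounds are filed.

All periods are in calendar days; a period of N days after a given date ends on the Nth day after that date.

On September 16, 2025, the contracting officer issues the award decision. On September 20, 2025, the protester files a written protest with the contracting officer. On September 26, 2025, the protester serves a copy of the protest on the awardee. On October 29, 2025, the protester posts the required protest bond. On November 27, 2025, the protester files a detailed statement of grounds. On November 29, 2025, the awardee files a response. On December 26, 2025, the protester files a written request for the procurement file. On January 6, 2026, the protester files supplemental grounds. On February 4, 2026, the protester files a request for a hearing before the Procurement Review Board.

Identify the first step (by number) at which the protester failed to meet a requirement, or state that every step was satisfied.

Step 1: the window is 3–24 days after September 16, 2025 (when the award decision is issued), so September 19, 2025 through October 10, 2025; done September 20, 2025 — within the window.
Step 2: 45 days after September 20, 2025 (when the written protest is filed) is November 4, 2025; September 26, 2025 is within that limit.
Step 3: the earliest permitted date is 7 days after September 26, 2025 (when the protest is served on the awardee), i.e. October 3, 2025; October 29, 2025 is on or after that date.
Step 4: 12 days after November 19, 2025 (end of the 21-day waiting period, which began when the protest bond is posted on October 29, 2025) is December 1, 2025; done November 27, 2025 — timely.
Step 5: the window is 10–44 days after December 25, 2025 (end of the 28-day response period, which began when the statement of grounds is filed on November 27, 2025), so January 4, 2026 through February 7, 2026; December 26, 2025 is 9 days too early.
No need to go further; step 5 was not satisfied.

Step 5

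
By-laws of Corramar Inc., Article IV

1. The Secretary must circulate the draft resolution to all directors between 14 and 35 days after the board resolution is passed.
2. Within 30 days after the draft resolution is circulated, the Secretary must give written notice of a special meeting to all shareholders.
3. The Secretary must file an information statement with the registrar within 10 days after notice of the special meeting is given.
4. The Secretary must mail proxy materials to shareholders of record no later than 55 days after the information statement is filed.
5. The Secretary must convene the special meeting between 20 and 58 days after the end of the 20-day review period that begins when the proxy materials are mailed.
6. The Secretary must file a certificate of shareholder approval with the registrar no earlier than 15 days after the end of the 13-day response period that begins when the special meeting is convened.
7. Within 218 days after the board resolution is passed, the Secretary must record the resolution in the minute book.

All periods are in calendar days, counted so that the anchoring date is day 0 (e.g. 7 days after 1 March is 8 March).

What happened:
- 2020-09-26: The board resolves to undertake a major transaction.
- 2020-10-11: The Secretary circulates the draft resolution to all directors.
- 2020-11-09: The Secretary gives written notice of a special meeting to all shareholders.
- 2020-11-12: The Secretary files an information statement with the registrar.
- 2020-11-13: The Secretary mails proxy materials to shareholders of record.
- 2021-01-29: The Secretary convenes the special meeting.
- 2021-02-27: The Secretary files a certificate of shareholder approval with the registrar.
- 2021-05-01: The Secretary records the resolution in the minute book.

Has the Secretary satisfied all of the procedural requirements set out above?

Yes

Step 1 — 14 and 35 days from 2020-09-26 (when the board resolution is passed) are 2020-10-10 and 2020-10-31 respectively; done 2020-10-11, which is between those dates.
Step 2 — counting 30 days from 2020-10-11 (when the draft resolution is circulated) gives a deadline of 2020-11-10; done 2020-11-09 — timely.
Step 3 — counting 10 days from 2020-11-09 (when notice of the special meeting is given) gives a deadline of 2020-11-19; 2020-11-12 is within that limit.
Step 4 — counting 55 days from 2020-11-12 (when the information statement is filed) gives a deadline of 2021-01-06; 2020-11-13 is within that limit.
Step 5 — 20 and 58 days from 2020-12-03 (end of the 20-day review period, which began when the proxy materials are mailed on 2020-11-13) are 2020-12-23 and 2021-01-30 respectively; 2021-01-29 falls inside that range.
Step 6 — must wait 15 days from 2021-02-11 (end of the 13-day response period, which began when the special meeting is convened on 2021-01-29), so not before 2021-02-26; done 2021-02-27 — permitted.
Step 7 — counting 218 days from 2020-09-26 (when the board resolution is passed) gives a deadline of 2021-05-02; 2021-05-01 is within that limit.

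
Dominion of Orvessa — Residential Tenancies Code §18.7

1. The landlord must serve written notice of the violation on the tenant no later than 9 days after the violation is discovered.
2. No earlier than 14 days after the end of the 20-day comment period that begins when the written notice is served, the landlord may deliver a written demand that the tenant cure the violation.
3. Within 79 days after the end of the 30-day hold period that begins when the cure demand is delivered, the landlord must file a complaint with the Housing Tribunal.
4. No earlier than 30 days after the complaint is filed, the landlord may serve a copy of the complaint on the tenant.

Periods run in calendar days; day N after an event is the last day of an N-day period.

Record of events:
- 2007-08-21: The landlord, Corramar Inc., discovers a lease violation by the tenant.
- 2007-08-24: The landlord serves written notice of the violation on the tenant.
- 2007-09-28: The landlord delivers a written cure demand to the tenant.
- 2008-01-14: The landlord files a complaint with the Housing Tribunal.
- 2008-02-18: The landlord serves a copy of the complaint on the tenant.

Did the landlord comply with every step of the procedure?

Step 1: 9 days after 2007-08-21 (when the violation is discovered) is 2007-08-30; 2007-08-24 is within that limit.
Step 2: the earliest permitted date is 14 days after 2007-09-13 (end of the 20-day comment period, which began when the written notice is served on 2007-08-24), i.e. 2007-09-27; done 2007-09-28 — permitted.
Step 3: 79 days after 2007-10-28 (end of the 30-day hold period, which began when the cure demand is delivered on 2007-09-28) is 2008-01-15; done 2008-01-14 — timely.
Step 4: the earliest permitted date is 30 days after 2008-01-14 (when the complaint is filed), i.e. 2008-02-13; 2008-02-18 is on or after that date.

Yes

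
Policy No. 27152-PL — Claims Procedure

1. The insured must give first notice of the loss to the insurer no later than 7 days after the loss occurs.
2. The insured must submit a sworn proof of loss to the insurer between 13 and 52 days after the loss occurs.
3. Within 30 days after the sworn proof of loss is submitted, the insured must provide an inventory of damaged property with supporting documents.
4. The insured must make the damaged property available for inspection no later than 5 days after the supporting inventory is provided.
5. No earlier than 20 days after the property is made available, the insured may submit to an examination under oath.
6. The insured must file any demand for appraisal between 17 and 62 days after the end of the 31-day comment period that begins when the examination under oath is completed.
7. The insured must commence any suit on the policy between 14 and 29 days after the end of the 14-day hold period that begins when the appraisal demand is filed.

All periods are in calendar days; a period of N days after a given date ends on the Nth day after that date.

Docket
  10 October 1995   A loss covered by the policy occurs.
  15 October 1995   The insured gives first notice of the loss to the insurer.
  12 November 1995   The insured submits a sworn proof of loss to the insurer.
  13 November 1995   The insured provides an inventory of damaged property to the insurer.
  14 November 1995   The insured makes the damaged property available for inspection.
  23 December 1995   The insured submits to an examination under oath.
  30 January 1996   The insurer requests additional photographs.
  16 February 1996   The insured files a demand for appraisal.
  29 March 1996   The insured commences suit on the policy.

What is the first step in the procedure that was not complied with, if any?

(1) due by 10 October 1995 + 7 days = 17 October 1995; completed 15 October 1995, before the deadline.
(2) the permitted window runs from 10 October 1995 + 13 = 23 October 1995 to 10 October 1995 + 52 = 1 December 1995; 12 November 1995 falls inside that range.
(3) due by 12 November 1995 + 30 days = 12 December 1995; done 13 November 1995 — timely.
(4) due by 13 November 1995 + 5 days = 18 November 1995; 14 November 1995 is within that limit.
(5) permitted from 14 November 1995 + 20 days = 4 December 1995 onward; done 23 December 1995 — permitted.
(6) the permitted window runs from 23 January 1996 + 17 = 9 February 1996 to 23 January 1996 + 62 = 25 March 1996; done 16 February 1996, which is between those dates.
(7) the permitted window runs from 1 March 1996 + 14 = 15 March 1996 to 1 March 1996 + 29 = 30 March 1996; done 29 March 1996, which is between those dates.

None — every step was satisfied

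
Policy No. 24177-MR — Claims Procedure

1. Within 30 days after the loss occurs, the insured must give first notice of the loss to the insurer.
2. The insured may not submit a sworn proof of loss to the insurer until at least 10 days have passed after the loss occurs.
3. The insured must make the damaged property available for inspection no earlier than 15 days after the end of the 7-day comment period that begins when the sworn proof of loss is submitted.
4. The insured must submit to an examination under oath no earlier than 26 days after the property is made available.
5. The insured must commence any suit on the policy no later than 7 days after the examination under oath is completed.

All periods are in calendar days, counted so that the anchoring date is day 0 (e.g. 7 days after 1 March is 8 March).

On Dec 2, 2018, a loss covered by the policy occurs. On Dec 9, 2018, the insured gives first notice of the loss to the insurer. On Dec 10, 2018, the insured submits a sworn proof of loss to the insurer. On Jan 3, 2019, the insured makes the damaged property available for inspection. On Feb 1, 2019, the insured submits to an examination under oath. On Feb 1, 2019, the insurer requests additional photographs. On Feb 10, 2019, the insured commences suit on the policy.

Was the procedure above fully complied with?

No

Step 1 — counting 30 days from Dec 2, 2018 (when the loss occurs) gives a deadline of Jan 1, 2019; completed Dec 9, 2018, before the deadline.
Step 2 — must wait 10 days from Dec 2, 2018 (when the loss occurs), so not before Dec 12, 2018; Dec 10, 2018 is 2 days before the earliest permitted date.
No need to go further; step 2 was not satisfied.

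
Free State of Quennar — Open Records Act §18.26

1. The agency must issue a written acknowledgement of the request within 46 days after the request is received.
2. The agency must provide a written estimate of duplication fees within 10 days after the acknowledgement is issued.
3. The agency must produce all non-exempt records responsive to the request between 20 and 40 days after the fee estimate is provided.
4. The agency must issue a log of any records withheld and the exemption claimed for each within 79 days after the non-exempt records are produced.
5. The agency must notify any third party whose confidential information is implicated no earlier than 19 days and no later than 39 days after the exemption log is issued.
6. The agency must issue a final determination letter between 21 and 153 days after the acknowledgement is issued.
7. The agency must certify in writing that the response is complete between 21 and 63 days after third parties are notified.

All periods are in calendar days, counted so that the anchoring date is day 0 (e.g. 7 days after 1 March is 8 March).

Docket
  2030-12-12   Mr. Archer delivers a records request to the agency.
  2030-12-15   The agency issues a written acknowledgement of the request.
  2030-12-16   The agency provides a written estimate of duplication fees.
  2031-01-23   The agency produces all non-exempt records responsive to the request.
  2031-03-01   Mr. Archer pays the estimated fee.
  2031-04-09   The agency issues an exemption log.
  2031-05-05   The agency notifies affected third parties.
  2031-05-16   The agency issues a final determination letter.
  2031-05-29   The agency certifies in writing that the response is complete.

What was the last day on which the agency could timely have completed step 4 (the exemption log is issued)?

Step 4 runs from 2031-01-23, when the non-exempt records are produced. 79 days after 2031-01-23 is 2031-04-12.

2031-04-12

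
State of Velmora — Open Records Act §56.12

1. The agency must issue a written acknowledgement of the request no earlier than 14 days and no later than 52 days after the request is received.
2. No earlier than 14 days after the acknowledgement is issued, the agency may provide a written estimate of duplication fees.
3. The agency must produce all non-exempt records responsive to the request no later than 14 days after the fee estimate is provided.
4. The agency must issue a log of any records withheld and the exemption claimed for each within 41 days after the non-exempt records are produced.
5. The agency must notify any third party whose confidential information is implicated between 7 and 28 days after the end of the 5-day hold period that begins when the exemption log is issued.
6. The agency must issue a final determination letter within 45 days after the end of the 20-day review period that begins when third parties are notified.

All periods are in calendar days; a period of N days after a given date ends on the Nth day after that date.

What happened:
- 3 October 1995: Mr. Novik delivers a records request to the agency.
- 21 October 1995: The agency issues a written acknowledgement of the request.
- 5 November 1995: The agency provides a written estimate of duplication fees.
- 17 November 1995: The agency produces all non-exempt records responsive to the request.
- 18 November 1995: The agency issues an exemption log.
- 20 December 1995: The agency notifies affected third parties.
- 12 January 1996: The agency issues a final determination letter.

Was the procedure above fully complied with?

Yes

Step 1 — 14 and 52 days from 3 October 1995 (when the request is received) are 17 October 1995 and 24 November 1995 respectively; done 21 October 1995, which is between those dates.
Step 2 — must wait 14 days from 21 October 1995 (when the acknowledgement is issued), so not before 4 November 1995; done 5 November 1995, after the minimum wait.
Step 3 — counting 14 days from 5 November 1995 (when the fee estimate is provided) gives a deadline of 19 November 1995; 17 November 1995 is within that limit.
Step 4 — counting 41 days from 17 November 1995 (when the non-exempt records are produced) gives a deadline of 28 December 1995; done 18 November 1995 — timely.
Step 5 — 7 and 28 days from 23 November 1995 (end of the 5-day hold period, which began when the exemption log is issued on 18 November 1995) are 30 November 1995 and 21 December 1995 respectively; done 20 December 1995, which is between those dates.
Step 6 — counting 45 days from 9 January 1996 (end of the 20-day review period, which began when third parties are notified on 20 December 1995) gives a deadline of 23 February 1996; completed 12 January 1996, before the deadline.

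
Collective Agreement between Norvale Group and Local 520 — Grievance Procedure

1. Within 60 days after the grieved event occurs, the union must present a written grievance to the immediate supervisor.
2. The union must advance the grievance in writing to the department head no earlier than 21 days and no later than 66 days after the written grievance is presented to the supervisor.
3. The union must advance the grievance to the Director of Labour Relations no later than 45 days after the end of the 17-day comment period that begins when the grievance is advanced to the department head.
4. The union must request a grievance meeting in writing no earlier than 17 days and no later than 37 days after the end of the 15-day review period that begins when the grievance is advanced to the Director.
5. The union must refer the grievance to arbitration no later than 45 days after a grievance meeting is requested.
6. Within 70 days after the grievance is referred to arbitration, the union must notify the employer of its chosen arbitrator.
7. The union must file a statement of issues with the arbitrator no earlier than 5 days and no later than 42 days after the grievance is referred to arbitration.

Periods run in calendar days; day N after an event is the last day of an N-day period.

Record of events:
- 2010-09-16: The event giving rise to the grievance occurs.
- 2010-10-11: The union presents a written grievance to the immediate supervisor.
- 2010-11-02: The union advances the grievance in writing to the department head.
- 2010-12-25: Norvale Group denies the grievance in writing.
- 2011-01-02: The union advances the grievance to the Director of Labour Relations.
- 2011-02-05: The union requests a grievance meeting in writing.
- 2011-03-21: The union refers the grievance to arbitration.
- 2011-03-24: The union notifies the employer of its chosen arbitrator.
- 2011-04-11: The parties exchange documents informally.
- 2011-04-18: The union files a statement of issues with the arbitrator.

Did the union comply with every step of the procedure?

Step 1 — counting 60 days from 2010-09-16 (when the grieved event occurs) gives a deadline of 2010-11-15; completed 2010-10-11, before the deadline.
Step 2 — 21 and 66 days from 2010-10-11 (when the written grievance is presented to the supervisor) are 2010-11-01 and 2010-12-16 respectively; 2010-11-02 falls inside that range.
Step 3 — counting 45 days from 2010-11-19 (end of the 17-day comment period, which began when the grievance is advanced to the department head on 2010-11-02) gives a deadline of 2011-01-03; 2011-01-02 is within that limit.
Step 4 — 17 and 37 days from 2011-01-17 (end of the 15-day review period, which began when the grievance is advanced to the Director on 2011-01-02) are 2011-02-03 and 2011-02-23 respectively; done 2011-02-05, which is between those dates.
Step 5 — counting 45 days from 2011-02-05 (when a grievance meeting is requested) gives a deadline of 2011-03-22; completed 2011-03-21, before the deadline.
Step 6 — counting 70 days from 2011-03-21 (when the grievance is referred to arbitration) gives a deadline of 2011-05-30; completed 2011-03-24, before the deadline.
Step 7 — 5 and 42 days from 2011-03-21 (when the grievance is referred to arbitration) are 2011-03-26 and 2011-05-02 respectively; 2011-04-18 falls inside that range.

Yes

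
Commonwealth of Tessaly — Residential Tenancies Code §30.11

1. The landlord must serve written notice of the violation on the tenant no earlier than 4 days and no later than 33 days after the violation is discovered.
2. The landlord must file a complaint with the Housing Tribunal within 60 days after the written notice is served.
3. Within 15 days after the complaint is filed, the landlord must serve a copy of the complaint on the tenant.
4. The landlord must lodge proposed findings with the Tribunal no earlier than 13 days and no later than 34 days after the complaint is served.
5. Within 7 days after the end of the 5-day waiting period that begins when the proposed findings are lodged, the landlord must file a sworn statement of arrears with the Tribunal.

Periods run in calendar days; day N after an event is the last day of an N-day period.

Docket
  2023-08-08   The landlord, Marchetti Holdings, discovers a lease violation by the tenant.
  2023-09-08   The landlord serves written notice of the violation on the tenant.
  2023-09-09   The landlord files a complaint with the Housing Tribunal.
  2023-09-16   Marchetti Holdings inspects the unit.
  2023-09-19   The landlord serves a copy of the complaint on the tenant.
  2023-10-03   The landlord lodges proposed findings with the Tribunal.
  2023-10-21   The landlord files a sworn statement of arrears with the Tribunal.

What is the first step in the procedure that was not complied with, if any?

Step 1: the window is 4–33 days after 2023-08-08 (when the violation is discovered), so 2023-08-12 through 2023-09-10; done 2023-09-08, which is between those dates.
Step 2: 60 days after 2023-09-08 (when the written notice is served) is 2023-11-07; completed 2023-09-09, before the deadline.
Step 3: 15 days after 2023-09-09 (when the complaint is filed) is 2023-09-24; 2023-09-19 is within that limit.
Step 4: the window is 13–34 days after 2023-09-19 (when the complaint is served), so 2023-10-02 through 2023-10-23; done 2023-10-03, which is between those dates.
Step 5: 7 days after 2023-10-08 (end of the 5-day waiting period, which began when the proposed findings are lodged on 2023-10-03) is 2023-10-15; done 2023-10-21 — 6 days late.
The analysis stops there.

Step 5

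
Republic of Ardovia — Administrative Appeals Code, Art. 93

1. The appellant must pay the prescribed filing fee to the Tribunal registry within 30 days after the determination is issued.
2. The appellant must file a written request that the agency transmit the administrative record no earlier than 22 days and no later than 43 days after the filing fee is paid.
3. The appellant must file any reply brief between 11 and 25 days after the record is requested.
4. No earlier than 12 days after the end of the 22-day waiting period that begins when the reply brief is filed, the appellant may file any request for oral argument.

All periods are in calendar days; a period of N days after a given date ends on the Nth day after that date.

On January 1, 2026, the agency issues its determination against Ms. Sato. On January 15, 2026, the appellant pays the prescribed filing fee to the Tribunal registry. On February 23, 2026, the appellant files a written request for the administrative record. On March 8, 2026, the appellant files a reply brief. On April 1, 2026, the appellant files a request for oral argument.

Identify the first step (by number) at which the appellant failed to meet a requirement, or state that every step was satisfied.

Step 4

Step 1 — counting 30 days from January 1, 2026 (when the determination is issued) gives a deadline of January 31, 2026; January 15, 2026 is within that limit.
Step 2 — 22 and 43 days from January 15, 2026 (when the filing fee is paid) are February 6, 2026 and February 27, 2026 respectively; done February 23, 2026 — within the window.
Step 3 — 11 and 25 days from February 23, 2026 (when the record is requested) are March 6, 2026 and March 20, 2026 respectively; March 8, 2026 falls inside that range.
Step 4 — must wait 12 days from March 30, 2026 (end of the 22-day waiting period, which began when the reply brief is filed on March 8, 2026), so not before April 11, 2026; April 1, 2026 is 10 days before the earliest permitted date.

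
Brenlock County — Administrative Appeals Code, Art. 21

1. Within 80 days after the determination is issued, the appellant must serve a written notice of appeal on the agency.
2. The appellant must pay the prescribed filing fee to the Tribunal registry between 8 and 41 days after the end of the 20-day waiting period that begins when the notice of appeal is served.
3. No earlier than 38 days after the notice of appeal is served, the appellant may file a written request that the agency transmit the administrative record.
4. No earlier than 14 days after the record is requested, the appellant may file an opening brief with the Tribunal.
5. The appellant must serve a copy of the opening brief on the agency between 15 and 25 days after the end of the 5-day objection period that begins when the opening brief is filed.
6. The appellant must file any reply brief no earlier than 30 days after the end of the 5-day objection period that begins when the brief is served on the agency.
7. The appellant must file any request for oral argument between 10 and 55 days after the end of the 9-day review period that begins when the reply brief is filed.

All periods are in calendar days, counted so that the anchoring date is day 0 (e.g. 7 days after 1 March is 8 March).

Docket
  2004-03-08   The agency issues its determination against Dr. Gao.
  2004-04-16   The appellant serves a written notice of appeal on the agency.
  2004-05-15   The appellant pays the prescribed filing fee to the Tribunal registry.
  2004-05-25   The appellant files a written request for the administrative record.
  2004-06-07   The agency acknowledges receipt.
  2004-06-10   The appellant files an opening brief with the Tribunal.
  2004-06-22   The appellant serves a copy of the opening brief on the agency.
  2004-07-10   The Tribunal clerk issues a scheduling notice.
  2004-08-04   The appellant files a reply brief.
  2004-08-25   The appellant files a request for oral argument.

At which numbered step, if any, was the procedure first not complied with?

Step 5

Step 1 — counting 80 days from 2004-03-08 (when the determination is issued) gives a deadline of 2004-05-27; 2004-04-16 is within that limit.
Step 2 — 8 and 41 days from 2004-05-06 (end of the 20-day waiting period, which began when the notice of appeal is served on 2004-04-16) are 2004-05-14 and 2004-06-16 respectively; done 2004-05-15 — within the window.
Step 3 — must wait 38 days from 2004-04-16 (when the notice of appeal is served), so not before 2004-05-24; 2004-05-25 is on or after that date.
Step 4 — must wait 14 days from 2004-05-25 (when the record is requested), so not before 2004-06-08; 2004-06-10 is on or after that date.
Step 5 — 15 and 25 days from 2004-06-15 (end of the 5-day objection period, which began when the opening brief is filed on 2004-06-10) are 2004-06-30 and 2004-07-10 respectively; 2004-06-22 is 8 days too early.
The analysis stops there.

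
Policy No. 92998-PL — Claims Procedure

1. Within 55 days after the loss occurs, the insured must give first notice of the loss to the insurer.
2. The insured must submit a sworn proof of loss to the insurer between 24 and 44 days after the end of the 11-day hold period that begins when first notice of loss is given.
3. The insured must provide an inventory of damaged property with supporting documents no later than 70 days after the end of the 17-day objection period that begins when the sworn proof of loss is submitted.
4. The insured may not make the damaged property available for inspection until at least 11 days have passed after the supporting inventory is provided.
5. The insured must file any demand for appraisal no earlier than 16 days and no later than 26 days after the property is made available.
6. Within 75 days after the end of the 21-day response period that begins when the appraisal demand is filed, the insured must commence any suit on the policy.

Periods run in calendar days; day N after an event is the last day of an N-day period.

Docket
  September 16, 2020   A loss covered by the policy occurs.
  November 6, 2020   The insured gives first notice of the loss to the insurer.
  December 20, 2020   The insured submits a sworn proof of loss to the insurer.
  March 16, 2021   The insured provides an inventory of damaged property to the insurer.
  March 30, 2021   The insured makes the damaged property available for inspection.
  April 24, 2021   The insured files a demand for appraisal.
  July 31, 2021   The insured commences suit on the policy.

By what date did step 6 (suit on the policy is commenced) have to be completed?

July 29, 2021

The appraisal demand is filed on April 24, 2021; the 21-day response period therefore ends May 15, 2021, and step 6 runs from that date. 75 days after May 15, 2021 is July 29, 2021.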